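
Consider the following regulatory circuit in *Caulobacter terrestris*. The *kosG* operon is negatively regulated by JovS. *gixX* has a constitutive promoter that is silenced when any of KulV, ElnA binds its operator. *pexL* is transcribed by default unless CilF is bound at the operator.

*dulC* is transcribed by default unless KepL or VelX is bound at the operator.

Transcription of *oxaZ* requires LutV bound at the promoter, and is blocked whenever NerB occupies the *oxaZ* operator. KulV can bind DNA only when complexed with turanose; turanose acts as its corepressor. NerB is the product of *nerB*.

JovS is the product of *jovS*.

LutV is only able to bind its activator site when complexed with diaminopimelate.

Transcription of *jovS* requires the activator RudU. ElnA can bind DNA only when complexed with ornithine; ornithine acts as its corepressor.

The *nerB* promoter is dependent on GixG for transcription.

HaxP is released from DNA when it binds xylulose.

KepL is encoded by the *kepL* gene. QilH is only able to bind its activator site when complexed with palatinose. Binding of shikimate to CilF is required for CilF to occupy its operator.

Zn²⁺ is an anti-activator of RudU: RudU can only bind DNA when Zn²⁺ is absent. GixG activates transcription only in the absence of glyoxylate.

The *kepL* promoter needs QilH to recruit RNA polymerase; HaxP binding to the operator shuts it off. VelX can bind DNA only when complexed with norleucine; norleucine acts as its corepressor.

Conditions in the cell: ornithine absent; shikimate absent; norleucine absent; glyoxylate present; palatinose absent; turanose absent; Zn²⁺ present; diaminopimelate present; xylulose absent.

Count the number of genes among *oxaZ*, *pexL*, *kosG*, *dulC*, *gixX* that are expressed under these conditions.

Glyoxylate is present, so GixG is inactive.
Required activator GixG is absent, so *nerB* is not transcribed.
So NerB is not produced.
Diaminopimelate is present, so LutV is active.
No repressor is bound and LutV is active, so *oxaZ* is transcribed.
→ *oxaZ* is ON.
Shikimate is absent, so CilF is inactive.
With no repressor bound, *pexL* is transcribed.
→ *pexL* is ON.
Zn²⁺ is present, so RudU is inactive.
Required activator RudU is absent, so *jovS* is not transcribed.
So JovS is not produced.
With no repressor bound, *kosG* is transcribed.
→ *kosG* is ON.
Palatinose is absent, so QilH is inactive.
Xylulose is absent, so HaxP is active.
With repressor HaxP bound, *kepL* is not transcribed.
So KepL is not produced.
Norleucine is absent, so VelX is inactive.
With no repressor bound, *dulC* is transcribed.
→ *dulC* is ON.
Turanose is absent, so KulV is inactive.
Ornithine is absent, so ElnA is inactive.
With no repressor bound, *gixX* is transcribed.
→ *gixX* is ON.
5 of the 5 genes are transcribed.

5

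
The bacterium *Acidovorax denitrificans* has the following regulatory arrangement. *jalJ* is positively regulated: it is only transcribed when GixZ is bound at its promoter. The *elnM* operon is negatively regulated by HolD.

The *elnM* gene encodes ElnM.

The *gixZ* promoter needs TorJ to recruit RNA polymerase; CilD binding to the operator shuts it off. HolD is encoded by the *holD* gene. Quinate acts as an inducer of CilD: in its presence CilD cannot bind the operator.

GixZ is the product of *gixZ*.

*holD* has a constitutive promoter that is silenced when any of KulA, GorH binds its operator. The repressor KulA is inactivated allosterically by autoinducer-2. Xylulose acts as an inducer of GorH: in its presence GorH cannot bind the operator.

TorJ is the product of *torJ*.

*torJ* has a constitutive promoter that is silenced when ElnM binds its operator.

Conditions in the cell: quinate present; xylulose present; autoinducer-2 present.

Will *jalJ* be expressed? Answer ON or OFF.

ON

Autoinducer-2 is present, so KulA is inactive.
Xylulose is present, so GorH is inactive.
With no repressor bound, *holD* is transcribed.
So HolD is produced and active.
With repressor HolD bound, *elnM* is not transcribed.
So ElnM is not produced.
With no repressor bound, *torJ* is transcribed.
So TorJ is produced and active.
Quinate is present, so CilD is inactive.
No repressor is bound and TorJ is active, so *gixZ* is transcribed.
So GixZ is produced and active.
No repressor is bound and GixZ is active, so *jalJ* is transcribed.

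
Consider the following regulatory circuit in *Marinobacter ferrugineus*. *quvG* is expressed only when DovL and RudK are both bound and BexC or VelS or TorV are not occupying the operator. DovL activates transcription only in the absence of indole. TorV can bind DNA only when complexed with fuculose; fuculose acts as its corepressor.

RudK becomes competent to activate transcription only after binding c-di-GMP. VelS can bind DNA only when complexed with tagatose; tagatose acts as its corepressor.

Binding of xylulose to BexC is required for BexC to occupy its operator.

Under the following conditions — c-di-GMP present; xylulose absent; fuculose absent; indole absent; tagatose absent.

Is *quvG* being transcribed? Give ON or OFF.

Indole is absent, so DovL is active.
Xylulose is absent, so BexC is inactive.
Tagatose is absent, so VelS is inactive.
Fuculose is absent, so TorV is inactive.
c-di-GMP is present, so RudK is active.
No repressor is bound and DovL and RudK are active, so *quvG* is transcribed.

ON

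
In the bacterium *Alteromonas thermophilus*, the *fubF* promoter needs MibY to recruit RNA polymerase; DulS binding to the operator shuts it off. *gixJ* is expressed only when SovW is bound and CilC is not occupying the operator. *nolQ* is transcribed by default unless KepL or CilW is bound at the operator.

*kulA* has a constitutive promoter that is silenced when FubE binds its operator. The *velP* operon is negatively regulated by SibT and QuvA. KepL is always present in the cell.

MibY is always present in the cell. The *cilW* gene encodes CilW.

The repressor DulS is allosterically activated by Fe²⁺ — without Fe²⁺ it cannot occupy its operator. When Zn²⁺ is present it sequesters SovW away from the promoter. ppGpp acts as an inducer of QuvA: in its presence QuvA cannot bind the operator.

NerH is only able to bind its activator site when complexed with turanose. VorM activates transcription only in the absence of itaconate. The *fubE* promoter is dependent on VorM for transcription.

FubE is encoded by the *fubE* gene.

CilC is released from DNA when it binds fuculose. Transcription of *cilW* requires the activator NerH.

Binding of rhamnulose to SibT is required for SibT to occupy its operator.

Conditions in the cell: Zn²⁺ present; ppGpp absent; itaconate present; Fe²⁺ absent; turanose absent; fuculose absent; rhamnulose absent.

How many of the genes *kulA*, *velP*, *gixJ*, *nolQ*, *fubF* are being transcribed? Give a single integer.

Itaconate is present, so VorM is inactive.
Required activator VorM is absent, so *fubE* is not transcribed.
So FubE is not produced.
With no repressor bound, *kulA* is transcribed.
→ *kulA* is ON.
Rhamnulose is absent, so SibT is inactive.
ppGpp is absent, so QuvA is active.
With repressor QuvA bound, *velP* is not transcribed.
→ *velP* is OFF.
Fuculose is absent, so CilC is active.
Zn²⁺ is present, so SovW is inactive.
With repressor CilC bound, *gixJ* is not transcribed.
→ *gixJ* is OFF.
KepL is produced constitutively and is active.
Turanose is absent, so NerH is inactive.
Required activator NerH is absent, so *cilW* is not transcribed.
So CilW is not produced.
With repressor KepL bound, *nolQ* is not transcribed.
→ *nolQ* is OFF.
Fe²⁺ is absent, so DulS is inactive.
MibY is produced constitutively and is active.
No repressor is bound and MibY is active, so *fubF* is transcribed.
→ *fubF* is ON.
2 of the 5 genes are transcribed.

2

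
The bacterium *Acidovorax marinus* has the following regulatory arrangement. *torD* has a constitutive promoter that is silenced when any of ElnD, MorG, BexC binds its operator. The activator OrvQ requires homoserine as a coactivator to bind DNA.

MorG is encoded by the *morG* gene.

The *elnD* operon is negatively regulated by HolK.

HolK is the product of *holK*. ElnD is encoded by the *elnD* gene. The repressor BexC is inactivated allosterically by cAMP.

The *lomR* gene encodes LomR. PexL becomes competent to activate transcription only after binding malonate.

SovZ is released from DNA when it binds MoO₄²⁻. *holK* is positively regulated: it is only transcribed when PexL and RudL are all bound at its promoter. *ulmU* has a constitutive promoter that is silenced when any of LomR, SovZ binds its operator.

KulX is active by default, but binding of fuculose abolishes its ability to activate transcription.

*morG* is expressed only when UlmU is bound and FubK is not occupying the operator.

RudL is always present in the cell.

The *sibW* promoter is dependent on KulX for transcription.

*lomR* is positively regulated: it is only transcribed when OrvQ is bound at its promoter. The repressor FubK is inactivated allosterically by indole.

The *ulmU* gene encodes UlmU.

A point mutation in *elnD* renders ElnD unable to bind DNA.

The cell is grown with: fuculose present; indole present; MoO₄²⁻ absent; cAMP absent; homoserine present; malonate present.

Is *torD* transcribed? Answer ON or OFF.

ElnD is non-functional in this strain, so it has no effect.
Indole is present, so FubK is inactive.
Homoserine is present, so OrvQ is active.
No repressor is bound and OrvQ is active, so *lomR* is transcribed.
So LomR is produced and active.
MoO₄²⁻ is absent, so SovZ is active.
With repressor LomR bound, *ulmU* is not transcribed.
So UlmU is not produced.
Required activator UlmU is absent, so *morG* is not transcribed.
So MorG is not produced.
cAMP is absent, so BexC is active.
With repressor BexC bound, *torD* is not transcribed.

OFF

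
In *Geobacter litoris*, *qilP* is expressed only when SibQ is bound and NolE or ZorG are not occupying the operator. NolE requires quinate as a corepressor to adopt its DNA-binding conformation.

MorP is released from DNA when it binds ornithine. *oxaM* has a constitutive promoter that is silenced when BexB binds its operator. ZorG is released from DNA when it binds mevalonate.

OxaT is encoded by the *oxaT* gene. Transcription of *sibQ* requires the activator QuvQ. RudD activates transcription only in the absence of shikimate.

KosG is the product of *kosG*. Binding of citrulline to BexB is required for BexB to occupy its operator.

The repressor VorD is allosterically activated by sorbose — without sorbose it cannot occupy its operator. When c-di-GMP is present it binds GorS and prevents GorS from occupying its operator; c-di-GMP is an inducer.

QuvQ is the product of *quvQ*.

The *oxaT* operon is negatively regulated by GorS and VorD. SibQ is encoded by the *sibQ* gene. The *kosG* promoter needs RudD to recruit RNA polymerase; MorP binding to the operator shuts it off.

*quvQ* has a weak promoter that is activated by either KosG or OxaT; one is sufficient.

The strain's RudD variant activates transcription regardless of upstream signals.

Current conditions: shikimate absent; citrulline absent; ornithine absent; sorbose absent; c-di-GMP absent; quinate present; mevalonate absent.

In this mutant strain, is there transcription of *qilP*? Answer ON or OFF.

OFF

Quinate is present, so NolE is active.
RudD is constitutively active in this strain.
Ornithine is absent, so MorP is active.
With repressor MorP bound, *kosG* is not transcribed.
So KosG is not produced.
c-di-GMP is absent, so GorS is active.
Sorbose is absent, so VorD is inactive.
With repressor GorS bound, *oxaT* is not transcribed.
So OxaT is not produced.
No activator is available at the *quvQ* promoter, so *quvQ* is not transcribed.
So QuvQ is not produced.
Required activator QuvQ is absent, so *sibQ* is not transcribed.
So SibQ is not produced.
Mevalonate is absent, so ZorG is active.
With repressor NolE bound, *qilP* is not transcribed.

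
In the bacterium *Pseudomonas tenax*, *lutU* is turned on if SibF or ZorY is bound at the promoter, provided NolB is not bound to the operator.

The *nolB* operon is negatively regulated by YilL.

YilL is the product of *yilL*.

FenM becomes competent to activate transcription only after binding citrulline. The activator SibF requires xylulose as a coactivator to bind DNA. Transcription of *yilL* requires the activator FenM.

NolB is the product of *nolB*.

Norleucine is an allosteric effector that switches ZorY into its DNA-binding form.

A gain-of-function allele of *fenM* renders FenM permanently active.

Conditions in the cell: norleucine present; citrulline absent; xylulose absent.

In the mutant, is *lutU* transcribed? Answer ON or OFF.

ON

Xylulose is absent, so SibF is inactive.
Norleucine is present, so ZorY is active.
FenM is constitutively active in this strain.
No repressor is bound and FenM is active, so *yilL* is transcribed.
So YilL is produced and active.
With repressor YilL bound, *nolB* is not transcribed.
So NolB is not produced.
Activator ZorY is present, so *lutU* is transcribed.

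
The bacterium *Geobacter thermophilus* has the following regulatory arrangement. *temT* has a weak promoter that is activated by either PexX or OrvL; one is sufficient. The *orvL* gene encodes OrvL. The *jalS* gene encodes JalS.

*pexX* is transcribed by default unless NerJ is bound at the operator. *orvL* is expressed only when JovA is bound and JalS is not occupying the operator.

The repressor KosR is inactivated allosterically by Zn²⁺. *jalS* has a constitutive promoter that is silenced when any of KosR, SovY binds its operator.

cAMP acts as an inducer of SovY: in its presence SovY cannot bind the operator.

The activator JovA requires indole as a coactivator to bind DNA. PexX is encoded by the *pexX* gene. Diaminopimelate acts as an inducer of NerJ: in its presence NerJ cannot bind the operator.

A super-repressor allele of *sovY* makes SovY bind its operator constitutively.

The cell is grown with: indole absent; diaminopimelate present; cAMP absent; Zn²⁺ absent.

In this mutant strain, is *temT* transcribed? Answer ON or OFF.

ON

Diaminopimelate is present, so NerJ is inactive.
With no repressor bound, *pexX* is transcribed.
So PexX is produced and active.
Zn²⁺ is absent, so KosR is active.
SovY is constitutively active in this strain.
With repressor KosR bound, *jalS* is not transcribed.
So JalS is not produced.
Indole is absent, so JovA is inactive.
Required activator JovA is absent, so *orvL* is not transcribed.
So OrvL is not produced.
Activator PexX is present, so *temT* is transcribed.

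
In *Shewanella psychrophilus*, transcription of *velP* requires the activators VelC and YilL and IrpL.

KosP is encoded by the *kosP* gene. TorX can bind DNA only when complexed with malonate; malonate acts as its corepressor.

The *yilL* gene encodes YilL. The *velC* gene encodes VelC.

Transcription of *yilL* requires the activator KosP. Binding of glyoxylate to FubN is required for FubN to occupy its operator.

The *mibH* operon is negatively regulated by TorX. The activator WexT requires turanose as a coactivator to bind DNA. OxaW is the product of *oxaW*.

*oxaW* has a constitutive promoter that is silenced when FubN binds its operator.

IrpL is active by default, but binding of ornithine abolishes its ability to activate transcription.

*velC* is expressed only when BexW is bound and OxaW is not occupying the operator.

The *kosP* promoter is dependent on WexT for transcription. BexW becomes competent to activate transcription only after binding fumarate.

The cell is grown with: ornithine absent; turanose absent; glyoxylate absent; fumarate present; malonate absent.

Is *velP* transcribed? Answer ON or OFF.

Fumarate is present, so BexW is active.
Glyoxylate is absent, so FubN is inactive.
With no repressor bound, *oxaW* is transcribed.
So OxaW is produced and active.
With repressor OxaW bound, *velC* is not transcribed.
So VelC is not produced.
Turanose is absent, so WexT is inactive.
Required activator WexT is absent, so *kosP* is not transcribed.
So KosP is not produced.
Required activator KosP is absent, so *yilL* is not transcribed.
So YilL is not produced.
Ornithine is absent, so IrpL is active.
Required activator VelC is absent, so *velP* is not transcribed.

OFF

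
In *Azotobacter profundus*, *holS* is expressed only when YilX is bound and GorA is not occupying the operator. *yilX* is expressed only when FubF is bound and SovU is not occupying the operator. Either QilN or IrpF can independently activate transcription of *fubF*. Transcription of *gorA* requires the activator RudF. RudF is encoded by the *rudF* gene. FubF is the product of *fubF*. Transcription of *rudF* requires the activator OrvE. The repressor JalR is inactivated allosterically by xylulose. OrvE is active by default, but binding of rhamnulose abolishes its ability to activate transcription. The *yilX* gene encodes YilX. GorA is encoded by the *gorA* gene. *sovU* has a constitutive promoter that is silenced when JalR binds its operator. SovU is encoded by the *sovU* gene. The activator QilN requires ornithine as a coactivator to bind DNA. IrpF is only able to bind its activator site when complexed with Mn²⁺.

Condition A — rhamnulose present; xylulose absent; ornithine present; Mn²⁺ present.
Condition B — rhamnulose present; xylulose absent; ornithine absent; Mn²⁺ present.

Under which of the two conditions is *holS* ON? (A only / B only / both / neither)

Condition A:
Rhamnulose is present, so OrvE is inactive.
Required activator OrvE is absent, so *rudF* is not transcribed.
So RudF is not produced.
Required activator RudF is absent, so *gorA* is not transcribed.
So GorA is not produced.
Xylulose is absent, so JalR is active.
With repressor JalR bound, *sovU* is not transcribed.
So SovU is not produced.
Ornithine is present, so QilN is active.
Mn²⁺ is present, so IrpF is active.
Activator QilN is present, so *fubF* is transcribed.
So FubF is produced and active.
No repressor is bound and FubF is active, so *yilX* is transcribed.
So YilX is produced and active.
No repressor is bound and YilX is active, so *holS* is transcribed.
→ *holS* is ON in A.
Condition B:
Rhamnulose is present, so OrvE is inactive.
Required activator OrvE is absent, so *rudF* is not transcribed.
So RudF is not produced.
Required activator RudF is absent, so *gorA* is not transcribed.
So GorA is not produced.
Xylulose is absent, so JalR is active.
With repressor JalR bound, *sovU* is not transcribed.
So SovU is not produced.
Ornithine is absent, so QilN is inactive.
Mn²⁺ is present, so IrpF is active.
Activator IrpF is present, so *fubF* is transcribed.
So FubF is produced and active.
No repressor is bound and FubF is active, so *yilX* is transcribed.
So YilX is produced and active.
No repressor is bound and YilX is active, so *holS* is transcribed.
→ *holS* is ON in B.

both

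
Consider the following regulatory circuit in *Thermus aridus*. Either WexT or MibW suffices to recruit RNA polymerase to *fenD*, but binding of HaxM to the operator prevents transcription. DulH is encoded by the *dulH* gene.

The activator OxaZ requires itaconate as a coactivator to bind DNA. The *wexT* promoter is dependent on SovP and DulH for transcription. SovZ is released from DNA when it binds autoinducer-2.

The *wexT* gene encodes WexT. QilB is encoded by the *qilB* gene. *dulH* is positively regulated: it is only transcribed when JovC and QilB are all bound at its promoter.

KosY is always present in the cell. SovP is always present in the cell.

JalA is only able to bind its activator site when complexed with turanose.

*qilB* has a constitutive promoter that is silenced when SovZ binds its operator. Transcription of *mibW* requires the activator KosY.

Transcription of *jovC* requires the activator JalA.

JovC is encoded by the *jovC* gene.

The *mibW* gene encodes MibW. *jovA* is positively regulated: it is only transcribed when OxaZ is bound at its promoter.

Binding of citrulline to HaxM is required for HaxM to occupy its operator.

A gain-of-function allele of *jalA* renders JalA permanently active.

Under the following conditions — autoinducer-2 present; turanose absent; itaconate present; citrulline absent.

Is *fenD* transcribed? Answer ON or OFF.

SovP is produced constitutively and is active.
JalA is constitutively active in this strain.
No repressor is bound and JalA is active, so *jovC* is transcribed.
So JovC is produced and active.
Autoinducer-2 is present, so SovZ is inactive.
With no repressor bound, *qilB* is transcribed.
So QilB is produced and active.
No repressor is bound and JovC and QilB are active, so *dulH* is transcribed.
So DulH is produced and active.
No repressor is bound and SovP and DulH are active, so *wexT* is transcribed.
So WexT is produced and active.
Citrulline is absent, so HaxM is inactive.
KosY is produced constitutively and is active.
No repressor is bound and KosY is active, so *mibW* is transcribed.
So MibW is produced and active.
Activator WexT is present, so *fenD* is transcribed.

ON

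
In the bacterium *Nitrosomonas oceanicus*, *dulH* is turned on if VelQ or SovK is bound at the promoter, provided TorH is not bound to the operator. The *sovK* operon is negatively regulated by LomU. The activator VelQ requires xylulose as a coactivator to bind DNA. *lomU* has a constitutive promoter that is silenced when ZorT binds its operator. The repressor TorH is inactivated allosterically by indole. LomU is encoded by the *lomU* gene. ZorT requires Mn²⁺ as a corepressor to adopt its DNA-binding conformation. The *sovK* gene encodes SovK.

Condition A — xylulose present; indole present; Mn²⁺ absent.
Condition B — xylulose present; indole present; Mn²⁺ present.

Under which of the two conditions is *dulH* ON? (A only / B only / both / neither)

both

Condition A:
Xylulose is present, so VelQ is active.
Indole is present, so TorH is inactive.
Mn²⁺ is absent, so ZorT is inactive.
With no repressor bound, *lomU* is transcribed.
So LomU is produced and active.
With repressor LomU bound, *sovK* is not transcribed.
So SovK is not produced.
Activator VelQ is present, so *dulH* is transcribed.
→ *dulH* is ON in A.
Condition B:
Xylulose is present, so VelQ is active.
Indole is present, so TorH is inactive.
Mn²⁺ is present, so ZorT is active.
With repressor ZorT bound, *lomU* is not transcribed.
So LomU is not produced.
With no repressor bound, *sovK* is transcribed.
So SovK is produced and active.
Activator VelQ is present, so *dulH* is transcribed.
→ *dulH* is ON in B.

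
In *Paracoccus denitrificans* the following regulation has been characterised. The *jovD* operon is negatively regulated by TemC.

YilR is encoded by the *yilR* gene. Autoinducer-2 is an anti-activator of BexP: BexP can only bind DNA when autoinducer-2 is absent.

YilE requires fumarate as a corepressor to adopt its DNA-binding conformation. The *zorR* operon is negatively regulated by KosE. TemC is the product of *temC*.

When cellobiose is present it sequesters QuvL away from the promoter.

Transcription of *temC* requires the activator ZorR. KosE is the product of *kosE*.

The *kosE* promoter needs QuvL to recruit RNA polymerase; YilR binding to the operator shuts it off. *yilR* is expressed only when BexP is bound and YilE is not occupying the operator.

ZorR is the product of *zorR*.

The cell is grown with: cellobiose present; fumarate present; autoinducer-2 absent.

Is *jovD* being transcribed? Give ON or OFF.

OFF

Autoinducer-2 is absent, so BexP is active.
Fumarate is present, so YilE is active.
With repressor YilE bound, *yilR* is not transcribed.
So YilR is not produced.
Cellobiose is present, so QuvL is inactive.
Required activator QuvL is absent, so *kosE* is not transcribed.
So KosE is not produced.
With no repressor bound, *zorR* is transcribed.
So ZorR is produced and active.
No repressor is bound and ZorR is active, so *temC* is transcribed.
So TemC is produced and active.
With repressor TemC bound, *jovD* is not transcribed.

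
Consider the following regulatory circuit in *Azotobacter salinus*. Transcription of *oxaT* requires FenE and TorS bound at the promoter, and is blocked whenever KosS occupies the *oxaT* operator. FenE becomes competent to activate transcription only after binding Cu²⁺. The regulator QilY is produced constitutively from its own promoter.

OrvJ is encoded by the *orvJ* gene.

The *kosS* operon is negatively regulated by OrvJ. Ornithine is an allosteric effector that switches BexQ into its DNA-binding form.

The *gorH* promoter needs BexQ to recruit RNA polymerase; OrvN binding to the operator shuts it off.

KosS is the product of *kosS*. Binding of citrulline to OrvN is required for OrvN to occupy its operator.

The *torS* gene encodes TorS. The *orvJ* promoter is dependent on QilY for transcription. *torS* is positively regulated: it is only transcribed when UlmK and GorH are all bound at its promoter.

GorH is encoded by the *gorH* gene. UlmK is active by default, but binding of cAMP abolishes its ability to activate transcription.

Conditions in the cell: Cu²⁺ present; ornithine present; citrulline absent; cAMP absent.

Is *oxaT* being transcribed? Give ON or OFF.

QilY is produced constitutively and is active.
No repressor is bound and QilY is active, so *orvJ* is transcribed.
So OrvJ is produced and active.
With repressor OrvJ bound, *kosS* is not transcribed.
So KosS is not produced.
Cu²⁺ is present, so FenE is active.
cAMP is absent, so UlmK is active.
Ornithine is present, so BexQ is active.
Citrulline is absent, so OrvN is inactive.
No repressor is bound and BexQ is active, so *gorH* is transcribed.
So GorH is produced and active.
No repressor is bound and UlmK and GorH are active, so *torS* is transcribed.
So TorS is produced and active.
No repressor is bound and FenE and TorS are active, so *oxaT* is transcribed.

ON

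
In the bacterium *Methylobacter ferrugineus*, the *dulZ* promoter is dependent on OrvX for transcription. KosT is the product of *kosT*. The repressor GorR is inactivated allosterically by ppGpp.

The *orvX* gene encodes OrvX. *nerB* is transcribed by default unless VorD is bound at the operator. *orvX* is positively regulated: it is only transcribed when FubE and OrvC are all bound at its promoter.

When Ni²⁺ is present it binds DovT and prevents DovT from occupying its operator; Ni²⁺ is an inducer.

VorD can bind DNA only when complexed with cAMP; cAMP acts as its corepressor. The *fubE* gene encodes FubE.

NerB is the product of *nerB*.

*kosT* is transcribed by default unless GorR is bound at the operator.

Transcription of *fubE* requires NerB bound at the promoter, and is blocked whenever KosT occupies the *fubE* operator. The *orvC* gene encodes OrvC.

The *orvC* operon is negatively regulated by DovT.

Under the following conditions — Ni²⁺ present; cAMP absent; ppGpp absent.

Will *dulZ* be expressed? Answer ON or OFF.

ON

cAMP is absent, so VorD is inactive.
With no repressor bound, *nerB* is transcribed.
So NerB is produced and active.
ppGpp is absent, so GorR is active.
With repressor GorR bound, *kosT* is not transcribed.
So KosT is not produced.
No repressor is bound and NerB is active, so *fubE* is transcribed.
So FubE is produced and active.
Ni²⁺ is present, so DovT is inactive.
With no repressor bound, *orvC* is transcribed.
So OrvC is produced and active.
No repressor is bound and FubE and OrvC are active, so *orvX* is transcribed.
So OrvX is produced and active.
No repressor is bound and OrvX is active, so *dulZ* is transcribed.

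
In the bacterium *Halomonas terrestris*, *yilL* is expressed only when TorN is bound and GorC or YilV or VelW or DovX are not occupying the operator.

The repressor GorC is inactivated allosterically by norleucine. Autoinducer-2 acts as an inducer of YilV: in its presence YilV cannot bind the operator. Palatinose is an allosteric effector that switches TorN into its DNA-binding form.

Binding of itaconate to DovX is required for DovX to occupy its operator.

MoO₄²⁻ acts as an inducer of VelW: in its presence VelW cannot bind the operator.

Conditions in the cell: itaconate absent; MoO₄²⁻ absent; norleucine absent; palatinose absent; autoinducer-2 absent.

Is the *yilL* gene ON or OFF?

OFF

Norleucine is absent, so GorC is active.
Autoinducer-2 is absent, so YilV is active.
MoO₄²⁻ is absent, so VelW is active.
Itaconate is absent, so DovX is inactive.
Palatinose is absent, so TorN is inactive.
With repressor GorC bound, *yilL* is not transcribed.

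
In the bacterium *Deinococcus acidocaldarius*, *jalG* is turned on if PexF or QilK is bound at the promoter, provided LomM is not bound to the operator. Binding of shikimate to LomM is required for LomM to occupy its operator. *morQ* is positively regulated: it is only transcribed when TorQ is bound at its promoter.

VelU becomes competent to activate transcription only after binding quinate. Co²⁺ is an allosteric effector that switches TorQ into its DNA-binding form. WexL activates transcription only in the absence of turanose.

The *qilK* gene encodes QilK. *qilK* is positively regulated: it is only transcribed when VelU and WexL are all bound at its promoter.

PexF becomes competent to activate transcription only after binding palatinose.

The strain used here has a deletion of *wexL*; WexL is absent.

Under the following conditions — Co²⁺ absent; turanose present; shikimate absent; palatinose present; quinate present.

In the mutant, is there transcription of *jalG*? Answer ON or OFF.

Palatinose is present, so PexF is active.
Shikimate is absent, so LomM is inactive.
Quinate is present, so VelU is active.
WexL is non-functional in this strain, so it has no effect.
Required activator WexL is absent, so *qilK* is not transcribed.
So QilK is not produced.
Activator PexF is present, so *jalG* is transcribed.

ON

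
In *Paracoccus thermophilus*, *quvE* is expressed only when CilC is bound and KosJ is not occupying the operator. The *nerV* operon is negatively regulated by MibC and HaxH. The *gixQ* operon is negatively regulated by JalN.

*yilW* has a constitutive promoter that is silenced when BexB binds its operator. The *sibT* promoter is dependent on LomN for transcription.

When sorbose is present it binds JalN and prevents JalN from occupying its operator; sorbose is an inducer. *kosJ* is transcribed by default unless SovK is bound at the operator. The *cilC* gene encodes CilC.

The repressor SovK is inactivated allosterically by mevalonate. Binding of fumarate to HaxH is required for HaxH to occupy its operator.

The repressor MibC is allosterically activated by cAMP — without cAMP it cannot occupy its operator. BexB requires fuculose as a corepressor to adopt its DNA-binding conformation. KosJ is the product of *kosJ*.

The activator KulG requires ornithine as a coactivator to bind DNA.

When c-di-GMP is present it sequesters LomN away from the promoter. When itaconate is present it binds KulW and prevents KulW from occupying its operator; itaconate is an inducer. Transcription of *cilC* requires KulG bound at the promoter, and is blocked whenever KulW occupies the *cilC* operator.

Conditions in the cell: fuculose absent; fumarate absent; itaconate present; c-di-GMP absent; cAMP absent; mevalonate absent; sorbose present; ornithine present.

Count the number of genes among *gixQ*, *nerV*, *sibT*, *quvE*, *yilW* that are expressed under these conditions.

5

Sorbose is present, so JalN is inactive.
With no repressor bound, *gixQ* is transcribed.
→ *gixQ* is ON.
cAMP is absent, so MibC is inactive.
Fumarate is absent, so HaxH is inactive.
With no repressor bound, *nerV* is transcribed.
→ *nerV* is ON.
c-di-GMP is absent, so LomN is active.
No repressor is bound and LomN is active, so *sibT* is transcribed.
→ *sibT* is ON.
Mevalonate is absent, so SovK is active.
With repressor SovK bound, *kosJ* is not transcribed.
So KosJ is not produced.
Itaconate is present, so KulW is inactive.
Ornithine is present, so KulG is active.
No repressor is bound and KulG is active, so *cilC* is transcribed.
So CilC is produced and active.
No repressor is bound and CilC is active, so *quvE* is transcribed.
→ *quvE* is ON.
Fuculose is absent, so BexB is inactive.
With no repressor bound, *yilW* is transcribed.
→ *yilW* is ON.
5 of the 5 genes are transcribed.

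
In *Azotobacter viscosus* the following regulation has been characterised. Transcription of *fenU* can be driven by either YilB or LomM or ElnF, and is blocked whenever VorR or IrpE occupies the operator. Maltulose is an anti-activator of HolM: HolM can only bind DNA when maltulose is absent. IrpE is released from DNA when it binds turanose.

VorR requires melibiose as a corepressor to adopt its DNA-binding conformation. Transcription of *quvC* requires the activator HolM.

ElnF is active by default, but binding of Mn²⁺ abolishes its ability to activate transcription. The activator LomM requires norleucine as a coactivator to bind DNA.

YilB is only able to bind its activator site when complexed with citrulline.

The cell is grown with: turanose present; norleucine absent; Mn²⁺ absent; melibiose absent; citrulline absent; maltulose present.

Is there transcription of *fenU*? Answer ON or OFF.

ON

Citrulline is absent, so YilB is inactive.
Melibiose is absent, so VorR is inactive.
Norleucine is absent, so LomM is inactive.
Mn²⁺ is absent, so ElnF is active.
Turanose is present, so IrpE is inactive.
Activator ElnF is present, so *fenU* is transcribed.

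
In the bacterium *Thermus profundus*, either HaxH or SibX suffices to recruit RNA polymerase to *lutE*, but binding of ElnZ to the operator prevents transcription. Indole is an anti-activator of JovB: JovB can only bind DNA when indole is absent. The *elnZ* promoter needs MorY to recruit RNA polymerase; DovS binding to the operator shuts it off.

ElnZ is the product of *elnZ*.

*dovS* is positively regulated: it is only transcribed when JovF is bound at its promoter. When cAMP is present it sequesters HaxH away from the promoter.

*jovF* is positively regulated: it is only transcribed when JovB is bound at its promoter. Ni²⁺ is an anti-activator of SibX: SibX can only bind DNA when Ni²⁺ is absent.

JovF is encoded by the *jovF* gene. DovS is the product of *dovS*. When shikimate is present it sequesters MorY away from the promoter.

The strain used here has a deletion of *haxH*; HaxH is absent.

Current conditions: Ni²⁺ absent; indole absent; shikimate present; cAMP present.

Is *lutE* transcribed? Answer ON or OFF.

Shikimate is present, so MorY is inactive.
Indole is absent, so JovB is active.
No repressor is bound and JovB is active, so *jovF* is transcribed.
So JovF is produced and active.
No repressor is bound and JovF is active, so *dovS* is transcribed.
So DovS is produced and active.
With repressor DovS bound, *elnZ* is not transcribed.
So ElnZ is not produced.
HaxH is non-functional in this strain, so it has no effect.
Ni²⁺ is absent, so SibX is active.
Activator SibX is present, so *lutE* is transcribed.

ON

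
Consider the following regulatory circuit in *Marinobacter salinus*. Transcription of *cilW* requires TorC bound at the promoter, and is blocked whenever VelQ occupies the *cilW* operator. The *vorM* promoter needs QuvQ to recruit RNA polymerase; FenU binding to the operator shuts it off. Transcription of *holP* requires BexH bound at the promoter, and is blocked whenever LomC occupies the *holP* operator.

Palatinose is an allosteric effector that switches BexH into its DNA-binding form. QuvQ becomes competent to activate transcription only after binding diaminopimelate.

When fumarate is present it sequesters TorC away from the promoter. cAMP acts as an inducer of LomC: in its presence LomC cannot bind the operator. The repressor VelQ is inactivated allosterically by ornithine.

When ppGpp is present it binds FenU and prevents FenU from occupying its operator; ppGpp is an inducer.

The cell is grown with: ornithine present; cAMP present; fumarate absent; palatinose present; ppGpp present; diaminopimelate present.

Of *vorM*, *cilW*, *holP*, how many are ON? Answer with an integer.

ppGpp is present, so FenU is inactive.
Diaminopimelate is present, so QuvQ is active.
No repressor is bound and QuvQ is active, so *vorM* is transcribed.
→ *vorM* is ON.
Ornithine is present, so VelQ is inactive.
Fumarate is absent, so TorC is active.
No repressor is bound and TorC is active, so *cilW* is transcribed.
→ *cilW* is ON.
cAMP is present, so LomC is inactive.
Palatinose is present, so BexH is active.
No repressor is bound and BexH is active, so *holP* is transcribed.
→ *holP* is ON.
3 of the 3 genes are transcribed.

3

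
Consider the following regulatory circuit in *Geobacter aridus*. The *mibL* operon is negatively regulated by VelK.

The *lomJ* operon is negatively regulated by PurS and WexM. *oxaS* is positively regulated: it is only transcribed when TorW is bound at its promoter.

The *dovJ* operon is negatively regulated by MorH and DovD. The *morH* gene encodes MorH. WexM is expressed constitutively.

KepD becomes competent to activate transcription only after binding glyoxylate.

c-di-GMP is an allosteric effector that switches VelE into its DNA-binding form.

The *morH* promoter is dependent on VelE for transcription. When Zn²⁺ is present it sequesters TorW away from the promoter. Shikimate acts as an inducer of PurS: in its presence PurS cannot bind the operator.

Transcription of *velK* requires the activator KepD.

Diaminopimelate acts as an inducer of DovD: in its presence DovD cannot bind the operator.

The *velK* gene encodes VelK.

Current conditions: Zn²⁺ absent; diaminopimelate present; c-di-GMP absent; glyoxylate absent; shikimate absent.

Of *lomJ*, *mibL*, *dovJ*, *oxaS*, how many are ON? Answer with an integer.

Shikimate is absent, so PurS is active.
WexM is produced constitutively and is active.
With repressor PurS bound, *lomJ* is not transcribed.
→ *lomJ* is OFF.
Glyoxylate is absent, so KepD is inactive.
Required activator KepD is absent, so *velK* is not transcribed.
So VelK is not produced.
With no repressor bound, *mibL* is transcribed.
→ *mibL* is ON.
c-di-GMP is absent, so VelE is inactive.
Required activator VelE is absent, so *morH* is not transcribed.
So MorH is not produced.
Diaminopimelate is present, so DovD is inactive.
With no repressor bound, *dovJ* is transcribed.
→ *dovJ* is ON.
Zn²⁺ is absent, so TorW is active.
No repressor is bound and TorW is active, so *oxaS* is transcribed.
→ *oxaS* is ON.
3 of the 4 genes are transcribed.

3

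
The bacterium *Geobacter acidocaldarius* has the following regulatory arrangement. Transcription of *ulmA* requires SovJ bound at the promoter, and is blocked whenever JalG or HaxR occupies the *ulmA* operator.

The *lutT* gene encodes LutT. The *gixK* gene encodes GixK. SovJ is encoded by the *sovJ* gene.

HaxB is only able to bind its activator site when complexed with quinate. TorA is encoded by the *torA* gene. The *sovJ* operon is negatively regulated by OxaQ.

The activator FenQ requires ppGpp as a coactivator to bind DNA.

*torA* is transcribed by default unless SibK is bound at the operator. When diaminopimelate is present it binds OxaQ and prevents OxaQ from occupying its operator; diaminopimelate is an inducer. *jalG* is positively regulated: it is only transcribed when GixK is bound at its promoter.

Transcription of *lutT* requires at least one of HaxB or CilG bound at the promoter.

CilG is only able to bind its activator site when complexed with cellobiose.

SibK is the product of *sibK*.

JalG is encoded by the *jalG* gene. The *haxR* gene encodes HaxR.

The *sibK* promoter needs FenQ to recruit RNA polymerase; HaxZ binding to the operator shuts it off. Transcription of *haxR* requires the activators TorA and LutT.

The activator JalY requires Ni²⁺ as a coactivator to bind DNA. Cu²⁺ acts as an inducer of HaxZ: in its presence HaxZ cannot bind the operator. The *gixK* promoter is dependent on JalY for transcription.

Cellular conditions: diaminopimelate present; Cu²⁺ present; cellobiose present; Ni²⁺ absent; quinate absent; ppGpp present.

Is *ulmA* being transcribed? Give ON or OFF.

ON

Ni²⁺ is absent, so JalY is inactive.
Required activator JalY is absent, so *gixK* is not transcribed.
So GixK is not produced.
Required activator GixK is absent, so *jalG* is not transcribed.
So JalG is not produced.
Cu²⁺ is present, so HaxZ is inactive.
ppGpp is present, so FenQ is active.
No repressor is bound and FenQ is active, so *sibK* is transcribed.
So SibK is produced and active.
With repressor SibK bound, *torA* is not transcribed.
So TorA is not produced.
Quinate is absent, so HaxB is inactive.
Cellobiose is present, so CilG is active.
Activator CilG is present, so *lutT* is transcribed.
So LutT is produced and active.
Required activator TorA is absent, so *haxR* is not transcribed.
So HaxR is not produced.
Diaminopimelate is present, so OxaQ is inactive.
With no repressor bound, *sovJ* is transcribed.
So SovJ is produced and active.
No repressor is bound and SovJ is active, so *ulmA* is transcribed.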